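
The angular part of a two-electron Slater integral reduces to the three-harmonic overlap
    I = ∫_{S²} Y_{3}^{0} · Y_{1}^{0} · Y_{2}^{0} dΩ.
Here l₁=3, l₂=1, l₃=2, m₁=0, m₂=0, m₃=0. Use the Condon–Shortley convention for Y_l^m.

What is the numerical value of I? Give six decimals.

0.247767

m-sum 0 ✓  L=6 even ✓  2≤2≤4 ✓
Π(2lᵢ+1) = 7×3×5 = 105
triangle coeff Δ(3,1,2) = 1/105
Σ_t [1,1]: t=1:−1/4 = -1/4
(3j)²=3/35 [(3 1 2; 0 0 0)], sign=-1
(m-triple is (0,0,0) — same symbol as above.)
⇒ 4πI² = 27/35
I = (+1)√(27/35/(4π)) = 0.24776670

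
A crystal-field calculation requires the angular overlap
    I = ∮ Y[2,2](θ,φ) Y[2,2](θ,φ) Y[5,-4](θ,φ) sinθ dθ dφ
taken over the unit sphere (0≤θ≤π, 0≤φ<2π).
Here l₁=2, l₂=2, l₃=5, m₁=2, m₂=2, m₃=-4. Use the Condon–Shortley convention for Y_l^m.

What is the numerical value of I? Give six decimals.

0.000000

|2−2|≤5≤2+2 violated ⇒ I = 0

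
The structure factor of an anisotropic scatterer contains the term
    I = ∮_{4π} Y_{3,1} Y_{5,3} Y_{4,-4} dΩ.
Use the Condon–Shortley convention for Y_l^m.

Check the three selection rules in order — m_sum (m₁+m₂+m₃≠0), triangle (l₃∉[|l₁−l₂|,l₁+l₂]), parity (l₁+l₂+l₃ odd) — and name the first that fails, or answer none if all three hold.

none

m₁+m₂+m₃ = 1 + 3 − 4 = 0  ✓
triangle: |3−5|=2 ≤ l₃=4 ≤ 3+5=8  ✓
parity: l₁+l₂+l₃ = 12 is even  ✓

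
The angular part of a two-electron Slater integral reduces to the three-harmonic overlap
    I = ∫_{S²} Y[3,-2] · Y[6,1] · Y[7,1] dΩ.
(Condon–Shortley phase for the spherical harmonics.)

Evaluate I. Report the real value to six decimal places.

0.132863

m-sum 0 ✓  L=16 even ✓  3≤7≤9 ✓
Π(2lᵢ+1) = 7×13×15 = 1365
triangle coeff Δ(3,6,7) = 1/2042040
Σ_t [0,2]: t=0:+1/207360 t=1:−1/57600 t=2:+1/207360 = -1/129600
(3j)²=168/12155 [(3 6 7; 0 0 0)], sign=+1
Σ_t [1,2]: t=1:−1/414720 t=2:+1/172800 = 7/2073600
(3j)²=343/29172 [(3 6 7; -2 1 1)], sign=+1
⇒ 4πI² = 100842/454597
I = (+1)√(100842/454597/(4π)) = 0.13286253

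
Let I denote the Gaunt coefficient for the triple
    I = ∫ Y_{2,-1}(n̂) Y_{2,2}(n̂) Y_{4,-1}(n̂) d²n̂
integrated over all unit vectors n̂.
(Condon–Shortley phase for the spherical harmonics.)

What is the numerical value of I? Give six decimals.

m-sum 0 ✓  L=8 even ✓  0≤4≤4 ✓
Π(2lᵢ+1) = 5×5×9 = 225
triangle coeff Δ(2,2,4) = 1/630
Σ_t [0,0]: t=0:+1/16 = 1/16
(3j)²=2/35 [(2 2 4; 0 0 0)], sign=+1
Σ_t [0,0]: t=0:+1/144 = 1/144
(3j)²=1/126 [(2 2 4; -1 2 -1)], sign=-1
⇒ 4πI² = 5/49
I = (-1)√(5/49/(4π)) = -0.09011188

-0.090112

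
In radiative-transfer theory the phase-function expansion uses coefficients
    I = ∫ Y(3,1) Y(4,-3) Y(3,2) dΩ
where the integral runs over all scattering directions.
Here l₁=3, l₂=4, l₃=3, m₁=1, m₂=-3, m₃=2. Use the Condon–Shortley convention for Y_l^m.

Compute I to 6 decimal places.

Checks pass: Σm=0; 10 even; l₃=3∈[1,7].
(2·3+1)(2·4+1)(2·3+1) = 441
Δ: 4! 2! 4! / 11! → 1/34650
sum: t=1:−1/72 t=2:+1/16 t=3:−1/72 = 5/144
3j²(3 4 3; 0 0 0) = Δ·Π!·Σ² = 2/77  (sign -1)
sum: t=0:+1/288 t=1:−1/144 = -1/288
3j²(3 4 3; 1 -3 2) = Δ·Π!·Σ² = 1/99  (sign +1)
combine: 4πI² = 441·2/77·1/99 = 14/121
take √, sign -1: I = -0.09595473

-0.095955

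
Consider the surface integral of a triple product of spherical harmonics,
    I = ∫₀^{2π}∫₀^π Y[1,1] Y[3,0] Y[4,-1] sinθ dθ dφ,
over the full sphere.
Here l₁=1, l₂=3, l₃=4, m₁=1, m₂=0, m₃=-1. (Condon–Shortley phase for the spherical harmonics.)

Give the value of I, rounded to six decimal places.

Checks pass: Σm=0; 8 even; l₃=4∈[2,4].
(2·1+1)(2·3+1)(2·4+1) = 189
Δ: 0! 2! 6! / 9! → 1/252
sum: t=0:+1/36 = 1/36
3j²(1 3 4; 0 0 0) = Δ·Π!·Σ² = 4/63  (sign +1)
sum: t=0:+1/72 = 1/72
3j²(1 3 4; 1 0 -1) = Δ·Π!·Σ² = 5/126  (sign -1)
combine: 4πI² = 189·4/63·5/126 = 10/21
take √, sign -1: I = -0.19466390

-0.194664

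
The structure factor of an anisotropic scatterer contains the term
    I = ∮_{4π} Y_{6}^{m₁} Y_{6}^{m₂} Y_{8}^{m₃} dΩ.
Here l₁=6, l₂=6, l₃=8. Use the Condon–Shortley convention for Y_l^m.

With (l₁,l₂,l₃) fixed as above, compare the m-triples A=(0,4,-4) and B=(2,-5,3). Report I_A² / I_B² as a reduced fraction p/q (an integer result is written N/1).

63/88

Shared (l₁,l₂,l₃)=(6,6,8): N and (l;000)² cancel in I_A²/I_B².
A: Δ = 4!·8!·8!/21! = 1/1309458150; Racah Σ t=2..4: t=2:+1/92897280 t=3:−1/21772800 t=4:+1/49766400 = -1/66355200; ⇒ 3j(6 6 8; 0 4 -4)² = 63/8398, sgn -1
B: Δ = 4!·8!·8!/21! = 1/1309458150; Racah Σ t=0..1: t=0:+1/69672960 t=1:−1/174182400 = 1/116121600; ⇒ 3j(6 6 8; 2 -5 3)² = 44/4199, sgn -1
I_A²/I_B² = (63/8398)/(44/4199) = 63/88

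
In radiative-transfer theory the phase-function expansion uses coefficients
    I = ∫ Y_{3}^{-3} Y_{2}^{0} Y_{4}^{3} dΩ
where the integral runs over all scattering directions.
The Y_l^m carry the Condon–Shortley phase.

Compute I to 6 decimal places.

l₁+l₂+l₃=9 is odd: 3j(l;000)=0 ⇒ I=0

0.000000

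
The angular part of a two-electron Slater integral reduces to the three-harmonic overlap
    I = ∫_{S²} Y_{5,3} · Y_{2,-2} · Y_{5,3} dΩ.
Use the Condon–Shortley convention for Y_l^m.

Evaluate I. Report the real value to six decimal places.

3 − 2 + 3 = 4 ≠ 0: azimuthal integral kills it; I = 0

0.000000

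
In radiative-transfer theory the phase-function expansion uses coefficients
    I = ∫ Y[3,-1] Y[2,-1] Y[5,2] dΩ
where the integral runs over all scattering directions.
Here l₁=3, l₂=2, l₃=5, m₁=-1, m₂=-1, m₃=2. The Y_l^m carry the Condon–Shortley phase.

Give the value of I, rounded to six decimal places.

m-sum 0 ✓  L=10 even ✓  1≤5≤5 ✓
Π(2lᵢ+1) = 7×5×11 = 385
triangle coeff Δ(3,2,5) = 1/2310
Σ_t [0,0]: t=0:+1/144 = 1/144
(3j)²=10/231 [(3 2 5; 0 0 0)], sign=-1
Σ_t [0,0]: t=0:+1/288 = 1/288
(3j)²=1/22 [(3 2 5; -1 -1 2)], sign=-1
⇒ 4πI² = 25/33
I = (+1)√(25/33/(4π)) = 0.24553200

0.245532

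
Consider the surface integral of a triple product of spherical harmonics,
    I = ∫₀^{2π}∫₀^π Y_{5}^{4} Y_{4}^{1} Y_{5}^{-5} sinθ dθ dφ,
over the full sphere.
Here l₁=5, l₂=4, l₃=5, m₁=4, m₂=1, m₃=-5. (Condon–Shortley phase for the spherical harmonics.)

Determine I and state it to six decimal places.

Checks pass: Σm=0; 14 even; l₃=5∈[1,9].
(2·5+1)(2·4+1)(2·5+1) = 1089
Δ: 4! 6! 4! / 15! → 1/3153150
sum: t=0:+1/69120 t=1:−1/1728 t=2:+1/576 t=3:−1/1728 t=4:+1/69120 = 7/11520
3j²(5 4 5; 0 0 0) = Δ·Π!·Σ² = 2/143  (sign -1)
sum: t=1:−1/103680 = -1/103680
3j²(5 4 5; 4 1 -5) = Δ·Π!·Σ² = 4/143  (sign -1)
combine: 4πI² = 1089·2/143·4/143 = 72/169
take √, sign +1: I = 0.18412721

0.184127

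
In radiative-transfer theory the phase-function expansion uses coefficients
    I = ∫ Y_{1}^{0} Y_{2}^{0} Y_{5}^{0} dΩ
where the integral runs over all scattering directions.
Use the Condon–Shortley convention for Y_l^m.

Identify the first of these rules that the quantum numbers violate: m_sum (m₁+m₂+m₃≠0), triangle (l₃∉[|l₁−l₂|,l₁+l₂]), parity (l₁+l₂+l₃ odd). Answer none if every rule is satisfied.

azimuthal sum: 0 + 0 + 0 = 0  ✓
1 ≤ 5 ≤ 3 (triangle on l)  ✗
L = 1 + 2 + 5 = 8 (even)

triangle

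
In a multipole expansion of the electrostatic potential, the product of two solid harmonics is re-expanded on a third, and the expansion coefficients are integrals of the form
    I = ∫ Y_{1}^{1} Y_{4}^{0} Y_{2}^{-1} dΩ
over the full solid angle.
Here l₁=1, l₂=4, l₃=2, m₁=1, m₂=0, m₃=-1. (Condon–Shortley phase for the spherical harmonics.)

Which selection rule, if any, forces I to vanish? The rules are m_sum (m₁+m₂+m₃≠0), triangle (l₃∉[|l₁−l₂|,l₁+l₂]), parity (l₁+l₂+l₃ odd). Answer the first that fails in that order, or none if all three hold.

Σmᵢ = 0  ✓
l₃∈[|l₁−l₂|,l₁+l₂]=[3,5], have l₃=2  ✗
Σlᵢ = 7 ⇒ odd

triangle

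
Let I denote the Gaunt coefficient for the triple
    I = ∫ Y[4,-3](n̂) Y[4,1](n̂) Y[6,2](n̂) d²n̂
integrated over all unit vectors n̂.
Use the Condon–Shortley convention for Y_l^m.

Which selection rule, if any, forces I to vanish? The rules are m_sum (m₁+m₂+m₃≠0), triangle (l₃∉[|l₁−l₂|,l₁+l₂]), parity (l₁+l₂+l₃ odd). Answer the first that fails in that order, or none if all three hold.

m₁+m₂+m₃ = -3 + 1 + 2 = 0  ✓
triangle: |4−4|=0 ≤ l₃=6 ≤ 4+4=8  ✓
parity: l₁+l₂+l₃ = 14 is even  ✓

none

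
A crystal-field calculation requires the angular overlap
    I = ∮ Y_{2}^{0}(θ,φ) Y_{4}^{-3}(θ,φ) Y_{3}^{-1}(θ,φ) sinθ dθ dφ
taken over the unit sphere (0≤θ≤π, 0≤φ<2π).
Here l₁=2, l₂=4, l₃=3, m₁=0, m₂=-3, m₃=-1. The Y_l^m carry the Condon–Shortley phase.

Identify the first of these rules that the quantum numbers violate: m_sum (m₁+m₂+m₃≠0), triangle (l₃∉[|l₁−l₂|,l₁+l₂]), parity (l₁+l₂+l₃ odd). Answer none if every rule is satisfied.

azimuthal sum: 0 − 3 − 1 = -4  ✗
2 ≤ 3 ≤ 6 (triangle on l)
L = 2 + 4 + 3 = 9 (odd)

m_sum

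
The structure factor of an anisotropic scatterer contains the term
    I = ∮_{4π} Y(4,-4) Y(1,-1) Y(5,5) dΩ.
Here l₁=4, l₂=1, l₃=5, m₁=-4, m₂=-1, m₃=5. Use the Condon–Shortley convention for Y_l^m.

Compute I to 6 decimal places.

Checks pass: Σm=0; 10 even; l₃=5∈[3,5].
(2·4+1)(2·1+1)(2·5+1) = 297
Δ: 0! 8! 2! / 11! → 1/495
sum: t=0:+1/576 = 1/576
3j²(4 1 5; 0 0 0) = Δ·Π!·Σ² = 5/99  (sign -1)
sum: t=0:+1/80640 = 1/80640
3j²(4 1 5; -4 -1 5) = Δ·Π!·Σ² = 1/11  (sign +1)
combine: 4πI² = 297·5/99·1/11 = 15/11
take √, sign -1: I = -0.32941575

-0.329416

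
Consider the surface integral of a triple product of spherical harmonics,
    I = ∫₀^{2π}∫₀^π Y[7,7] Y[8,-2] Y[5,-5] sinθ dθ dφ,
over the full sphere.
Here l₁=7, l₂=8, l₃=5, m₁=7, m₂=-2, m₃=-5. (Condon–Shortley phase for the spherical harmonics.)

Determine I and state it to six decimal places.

0.021186

Checks pass: Σm=0; 20 even; l₃=5∈[1,15].
(2·7+1)(2·8+1)(2·5+1) = 2805
Δ: 10! 4! 6! / 21! → 1/814773960
sum: t=3:−1/87091200 t=4:+1/4976640 t=5:−1/2073600 t=6:+1/4976640 t=7:−1/87091200 = -1/9676800
3j²(7 8 5; 0 0 0) = Δ·Π!·Σ² = 360/46189  (sign +1)
sum: t=0:+1/62705664000 = 1/62705664000
3j²(7 8 5; 7 -2 -5) = Δ·Π!·Σ² = 1/3876  (sign +1)
combine: 4πI² = 2805·360/46189·1/3876 = 450/79781
take √, sign +1: I = 0.02118613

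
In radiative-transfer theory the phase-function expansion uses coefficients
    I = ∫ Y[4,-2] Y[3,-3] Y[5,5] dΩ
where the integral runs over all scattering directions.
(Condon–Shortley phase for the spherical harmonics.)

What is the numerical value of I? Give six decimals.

Rules hold: Σm=0, L=12 even, 1≤5≤7.
N = 9·7·11 = 693
Δ = 2!·6!·4!/13! = 1/180180
Racah Σ t=0..2: t=0:+1/576 t=1:−1/144 t=2:+1/576 = -1/288
⇒ 3j(4 3 5; 0 0 0)² = 20/1001, sgn +1
Racah Σ t=0..0: t=0:+1/34560 = 1/34560
⇒ 3j(4 3 5; -2 -3 5)² = 5/286, sgn +1
4πI² = N·(3j₀)²·(3jₘ)² = 450/1859
I = +1·√(0.242066/4π) = 0.13879110

0.138791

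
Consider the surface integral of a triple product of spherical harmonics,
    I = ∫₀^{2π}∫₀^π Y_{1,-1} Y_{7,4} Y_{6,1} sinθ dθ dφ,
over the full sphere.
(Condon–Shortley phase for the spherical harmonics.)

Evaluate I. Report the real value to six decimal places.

-1 + 4 + 1 = 4 ≠ 0: azimuthal integral kills it; I = 0

0.000000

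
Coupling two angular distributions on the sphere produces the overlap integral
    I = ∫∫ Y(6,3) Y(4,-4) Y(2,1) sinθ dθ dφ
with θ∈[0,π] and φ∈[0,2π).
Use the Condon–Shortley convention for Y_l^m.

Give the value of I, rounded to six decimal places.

Rules hold: Σm=0, L=12 even, 2≤2≤10.
N = 13·9·5 = 585
Δ = 8!·4!·0!/13! = 1/6435
Racah Σ t=4..4: t=4:+1/2304 = 1/2304
⇒ 3j(6 4 2; 0 0 0)² = 5/143, sgn +1
Racah Σ t=0..0: t=0:+1/241920 = 1/241920
⇒ 3j(6 4 2; 3 -4 1)² = 1/715, sgn -1
4πI² = N·(3j₀)²·(3jₘ)² = 45/1573
I = -1·√(0.0286078/4π) = -0.04771303

-0.047713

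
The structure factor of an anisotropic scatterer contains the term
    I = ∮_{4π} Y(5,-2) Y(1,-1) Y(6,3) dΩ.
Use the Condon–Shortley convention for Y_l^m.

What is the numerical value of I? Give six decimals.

-0.245154

Checks pass: Σm=0; 12 even; l₃=6∈[4,6].
(2·5+1)(2·1+1)(2·6+1) = 429
Δ: 0! 10! 2! / 13! → 1/858
sum: t=0:+1/14400 = 1/14400
3j²(5 1 6; 0 0 0) = Δ·Π!·Σ² = 6/143  (sign +1)
sum: t=0:+1/60480 = 1/60480
3j²(5 1 6; -2 -1 3) = Δ·Π!·Σ² = 6/143  (sign -1)
combine: 4πI² = 429·6/143·6/143 = 108/143
take √, sign -1: I = -0.24515397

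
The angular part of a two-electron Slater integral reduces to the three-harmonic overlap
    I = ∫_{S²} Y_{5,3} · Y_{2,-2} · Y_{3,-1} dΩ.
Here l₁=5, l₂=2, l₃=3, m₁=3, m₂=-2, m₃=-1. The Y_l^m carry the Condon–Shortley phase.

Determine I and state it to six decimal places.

-0.200476

Checks pass: Σm=0; 10 even; l₃=3∈[3,7].
(2·5+1)(2·2+1)(2·3+1) = 385
Δ: 4! 6! 0! / 11! → 1/2310
sum: t=2:+1/144 = 1/144
3j²(5 2 3; 0 0 0) = Δ·Π!·Σ² = 10/231  (sign -1)
sum: t=0:+1/1152 = 1/1152
3j²(5 2 3; 3 -2 -1) = Δ·Π!·Σ² = 1/33  (sign +1)
combine: 4πI² = 385·10/231·1/33 = 50/99
take √, sign -1: I = -0.20047604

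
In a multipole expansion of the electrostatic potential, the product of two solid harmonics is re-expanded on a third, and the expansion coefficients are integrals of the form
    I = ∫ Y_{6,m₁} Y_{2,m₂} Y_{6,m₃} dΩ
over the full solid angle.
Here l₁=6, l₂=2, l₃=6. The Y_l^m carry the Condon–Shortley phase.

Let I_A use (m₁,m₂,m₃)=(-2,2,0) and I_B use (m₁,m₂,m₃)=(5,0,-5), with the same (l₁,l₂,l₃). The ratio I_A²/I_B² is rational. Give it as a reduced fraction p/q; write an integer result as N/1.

l's match ⇒ only the (l;m) 3-j factors differ between A and B.
A: triangle coeff Δ(6,2,6) = 1/90090; Σ_t [2,2]: t=2:+1/69120 = 1/69120; (3j)²=4/143 [(6 2 6; -2 2 0)], sign=+1
B: triangle coeff Δ(6,2,6) = 1/90090; Σ_t [0,1]: t=0:+1/1451520 t=1:−1/3628800 = 1/2419200; (3j)²=11/910 [(6 2 6; 5 0 -5)], sign=-1
I_A²/I_B² = (4/143)/(11/910) = 280/121

280/121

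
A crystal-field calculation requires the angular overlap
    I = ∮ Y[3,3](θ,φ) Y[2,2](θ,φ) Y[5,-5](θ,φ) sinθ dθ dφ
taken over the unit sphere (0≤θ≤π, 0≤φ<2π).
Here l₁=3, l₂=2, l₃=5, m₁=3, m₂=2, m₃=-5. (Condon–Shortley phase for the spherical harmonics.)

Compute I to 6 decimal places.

Checks pass: Σm=0; 10 even; l₃=5∈[1,5].
(2·3+1)(2·2+1)(2·5+1) = 385
Δ: 0! 6! 4! / 11! → 1/2310
sum: t=0:+1/144 = 1/144
3j²(3 2 5; 0 0 0) = Δ·Π!·Σ² = 10/231  (sign -1)
sum: t=0:+1/17280 = 1/17280
3j²(3 2 5; 3 2 -5) = Δ·Π!·Σ² = 1/11  (sign +1)
combine: 4πI² = 385·10/231·1/11 = 50/33
take √, sign -1: I = -0.34723469

-0.347235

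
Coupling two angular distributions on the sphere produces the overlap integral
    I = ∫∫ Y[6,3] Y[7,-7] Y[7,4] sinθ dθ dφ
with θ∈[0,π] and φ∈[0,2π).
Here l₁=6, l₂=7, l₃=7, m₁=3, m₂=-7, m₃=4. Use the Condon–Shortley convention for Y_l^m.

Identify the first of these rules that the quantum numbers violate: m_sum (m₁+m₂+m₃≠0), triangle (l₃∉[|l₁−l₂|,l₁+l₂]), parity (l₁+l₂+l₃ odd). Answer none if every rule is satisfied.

none

Σmᵢ = 0  ✓
l₃∈[|l₁−l₂|,l₁+l₂]=[1,13], have l₃=7  ✓
Σlᵢ = 20 ⇒ even  ✓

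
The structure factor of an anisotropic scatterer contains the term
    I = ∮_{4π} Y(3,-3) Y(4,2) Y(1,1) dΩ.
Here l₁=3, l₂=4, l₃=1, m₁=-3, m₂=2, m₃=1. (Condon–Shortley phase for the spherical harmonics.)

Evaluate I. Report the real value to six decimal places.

Rules hold: Σm=0, L=8 even, 1≤1≤7.
N = 7·9·3 = 189
Δ = 6!·0!·2!/9! = 1/252
Racah Σ t=3..3: t=3:−1/36 = -1/36
⇒ 3j(3 4 1; 0 0 0)² = 4/63, sgn +1
Racah Σ t=6..6: t=6:+1/1440 = 1/1440
⇒ 3j(3 4 1; -3 2 1)² = 1/252, sgn +1
4πI² = N·(3j₀)²·(3jₘ)² = 1/21
I = +1·√(0.047619/4π) = 0.06155813

0.061558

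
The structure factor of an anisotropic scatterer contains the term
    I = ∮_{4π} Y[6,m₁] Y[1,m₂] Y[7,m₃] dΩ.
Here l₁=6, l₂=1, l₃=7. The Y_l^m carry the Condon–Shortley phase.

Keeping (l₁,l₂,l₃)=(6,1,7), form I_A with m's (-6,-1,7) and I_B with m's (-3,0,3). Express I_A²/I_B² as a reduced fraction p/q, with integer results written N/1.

Shared (l₁,l₂,l₃)=(6,1,7): N and (l;000)² cancel in I_A²/I_B².
A: Δ = 0!·12!·2!/15! = 1/1365; Racah Σ t=0..0: t=0:+1/958003200 = 1/958003200; ⇒ 3j(6 1 7; -6 -1 7)² = 1/15, sgn +1
B: Δ = 0!·12!·2!/15! = 1/1365; Racah Σ t=0..0: t=0:+1/2177280 = 1/2177280; ⇒ 3j(6 1 7; -3 0 3)² = 8/273, sgn +1
I_A²/I_B² = (1/15)/(8/273) = 91/40

91/40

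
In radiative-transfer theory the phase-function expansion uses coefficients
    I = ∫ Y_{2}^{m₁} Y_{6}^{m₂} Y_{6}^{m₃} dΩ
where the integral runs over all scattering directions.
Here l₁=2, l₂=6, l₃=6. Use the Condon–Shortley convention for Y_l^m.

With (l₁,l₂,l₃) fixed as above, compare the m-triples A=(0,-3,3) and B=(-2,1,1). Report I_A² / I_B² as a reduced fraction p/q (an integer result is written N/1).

Shared (l₁,l₂,l₃)=(2,6,6): N and (l;000)² cancel in I_A²/I_B².
A: Δ = 2!·2!·10!/15! = 1/90090; Racah Σ t=0..2: t=0:+1/120960 t=1:−1/80640 t=2:+1/1451520 = -1/290304; ⇒ 3j(2 6 6; 0 -3 3)² = 5/2002, sgn +1
B: Δ = 2!·2!·10!/15! = 1/90090; Racah Σ t=2..2: t=2:+1/57600 = 1/57600; ⇒ 3j(2 6 6; -2 1 1)² = 21/715, sgn -1
I_A²/I_B² = (5/2002)/(21/715) = 25/294

25/294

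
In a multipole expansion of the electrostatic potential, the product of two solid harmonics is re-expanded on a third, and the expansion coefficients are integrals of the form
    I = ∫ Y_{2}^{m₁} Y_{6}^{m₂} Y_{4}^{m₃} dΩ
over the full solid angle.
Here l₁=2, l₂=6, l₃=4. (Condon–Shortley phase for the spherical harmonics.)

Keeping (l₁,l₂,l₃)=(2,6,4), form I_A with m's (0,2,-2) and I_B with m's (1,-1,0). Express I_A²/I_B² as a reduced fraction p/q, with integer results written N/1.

Same 2,6,4: normalisation and zero-m 3j drop out of the ratio.
A: Δ: 4! 0! 8! / 13! → 1/6435; sum: t=2:+1/5760 = 1/5760; 3j²(2 6 4; 0 2 -2) = Δ·Π!·Σ² = 56/2145  (sign +1)
B: Δ: 4! 0! 8! / 13! → 1/6435; sum: t=1:−1/3456 = -1/3456; 3j²(2 6 4; 1 -1 0) = Δ·Π!·Σ² = 35/1287  (sign -1)
I_A²/I_B² = (56/2145)/(35/1287) = 24/25

24/25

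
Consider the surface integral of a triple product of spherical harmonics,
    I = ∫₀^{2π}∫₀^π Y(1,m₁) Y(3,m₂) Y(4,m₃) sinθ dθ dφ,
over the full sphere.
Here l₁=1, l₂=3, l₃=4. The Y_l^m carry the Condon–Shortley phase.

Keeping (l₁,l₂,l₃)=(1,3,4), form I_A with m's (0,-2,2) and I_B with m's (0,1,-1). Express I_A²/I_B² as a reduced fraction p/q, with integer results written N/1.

4/5

Shared (l₁,l₂,l₃)=(1,3,4): N and (l;000)² cancel in I_A²/I_B².
A: Δ = 0!·2!·6!/9! = 1/252; Racah Σ t=0..0: t=0:+1/120 = 1/120; ⇒ 3j(1 3 4; 0 -2 2)² = 1/21, sgn +1
B: Δ = 0!·2!·6!/9! = 1/252; Racah Σ t=0..0: t=0:+1/48 = 1/48; ⇒ 3j(1 3 4; 0 1 -1)² = 5/84, sgn -1
I_A²/I_B² = (1/21)/(5/84) = 4/5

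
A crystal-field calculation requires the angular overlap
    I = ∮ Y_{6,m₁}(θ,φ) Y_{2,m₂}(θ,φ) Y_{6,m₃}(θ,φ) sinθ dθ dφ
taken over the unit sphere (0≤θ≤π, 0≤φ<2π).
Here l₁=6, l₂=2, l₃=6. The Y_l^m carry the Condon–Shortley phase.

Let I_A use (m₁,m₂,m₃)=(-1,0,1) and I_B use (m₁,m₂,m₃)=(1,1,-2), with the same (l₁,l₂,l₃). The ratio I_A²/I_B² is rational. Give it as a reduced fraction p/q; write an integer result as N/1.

169/60

Same 6,2,6: normalisation and zero-m 3j drop out of the ratio.
A: Δ: 2! 10! 2! / 15! → 1/90090; sum: t=0:+1/120960 t=1:−1/17280 t=2:+1/57600 = -13/403200; 3j²(6 2 6; -1 0 1) = Δ·Π!·Σ² = 13/770  (sign +1)
B: Δ: 2! 10! 2! / 15! → 1/90090; sum: t=1:−1/34560 t=2:+1/60480 = -1/80640; 3j²(6 2 6; 1 1 -2) = Δ·Π!·Σ² = 6/1001  (sign -1)
I_A²/I_B² = (13/770)/(6/1001) = 169/60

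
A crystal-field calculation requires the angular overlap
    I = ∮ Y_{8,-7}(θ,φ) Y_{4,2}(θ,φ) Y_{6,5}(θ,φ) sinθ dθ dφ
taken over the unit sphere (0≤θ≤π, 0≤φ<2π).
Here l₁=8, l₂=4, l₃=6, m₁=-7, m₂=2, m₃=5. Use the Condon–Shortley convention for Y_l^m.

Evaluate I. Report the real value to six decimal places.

-0.028582

m-sum 0 ✓  L=18 even ✓  4≤6≤12 ✓
Π(2lᵢ+1) = 17×9×13 = 1989
triangle coeff Δ(8,4,6) = 1/23279256
Σ_t [2,4]: t=2:+1/1658880 t=3:−1/518400 t=4:+1/1658880 = -1/1382400
(3j)²=504/46189 [(8 4 6; 0 0 0)], sign=-1
Σ_t [5,6]: t=5:−1/435456000 t=6:+1/522547200 = -1/2612736000
(3j)²=11/23256 [(8 4 6; -7 2 5)], sign=+1
⇒ 4πI² = 63/6137
I = (-1)√(63/6137/(4π)) = -0.02858165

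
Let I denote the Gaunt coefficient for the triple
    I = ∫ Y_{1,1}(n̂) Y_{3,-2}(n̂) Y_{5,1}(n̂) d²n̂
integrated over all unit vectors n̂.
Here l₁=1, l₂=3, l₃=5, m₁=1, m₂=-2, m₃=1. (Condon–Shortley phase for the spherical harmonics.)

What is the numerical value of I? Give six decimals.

triangle: need 2≤l₃≤4, have 5; I=0

0.000000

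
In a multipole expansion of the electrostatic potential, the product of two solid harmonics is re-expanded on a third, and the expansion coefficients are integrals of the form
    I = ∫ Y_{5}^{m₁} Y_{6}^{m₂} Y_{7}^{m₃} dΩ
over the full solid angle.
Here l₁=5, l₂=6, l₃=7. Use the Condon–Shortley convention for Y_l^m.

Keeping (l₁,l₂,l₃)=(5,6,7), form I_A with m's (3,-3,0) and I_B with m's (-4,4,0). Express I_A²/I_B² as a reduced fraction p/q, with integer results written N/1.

243/1445

Shared (l₁,l₂,l₃)=(5,6,7): N and (l;000)² cancel in I_A²/I_B².
A: Δ = 4!·6!·8!/19! = 1/174594420; Racah Σ t=0..2: t=0:+1/829440 t=1:−1/1036800 t=2:+1/14515200 = 1/3225600; ⇒ 3j(5 6 7; 3 -3 0)² = 567/230945, sgn -1
B: Δ = 4!·6!·8!/19! = 1/174594420; Racah Σ t=3..4: t=3:−1/21772800 t=4:+1/4147200 = 17/87091200; ⇒ 3j(5 6 7; -4 4 0)² = 119/8151, sgn -1
I_A²/I_B² = (567/230945)/(119/8151) = 243/1445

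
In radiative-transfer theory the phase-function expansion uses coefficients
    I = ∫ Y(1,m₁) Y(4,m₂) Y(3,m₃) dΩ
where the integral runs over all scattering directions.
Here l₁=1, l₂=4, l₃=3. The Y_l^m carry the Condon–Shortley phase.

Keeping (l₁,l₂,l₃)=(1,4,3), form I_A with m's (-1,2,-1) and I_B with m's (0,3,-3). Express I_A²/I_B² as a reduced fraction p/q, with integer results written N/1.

15/7

Same 1,4,3: normalisation and zero-m 3j drop out of the ratio.
A: Δ: 2! 0! 6! / 9! → 1/252; sum: t=2:+1/96 = 1/96; 3j²(1 4 3; -1 2 -1) = Δ·Π!·Σ² = 5/84  (sign +1)
B: Δ: 2! 0! 6! / 9! → 1/252; sum: t=1:−1/720 = -1/720; 3j²(1 4 3; 0 3 -3) = Δ·Π!·Σ² = 1/36  (sign -1)
I_A²/I_B² = (5/84)/(1/36) = 15/7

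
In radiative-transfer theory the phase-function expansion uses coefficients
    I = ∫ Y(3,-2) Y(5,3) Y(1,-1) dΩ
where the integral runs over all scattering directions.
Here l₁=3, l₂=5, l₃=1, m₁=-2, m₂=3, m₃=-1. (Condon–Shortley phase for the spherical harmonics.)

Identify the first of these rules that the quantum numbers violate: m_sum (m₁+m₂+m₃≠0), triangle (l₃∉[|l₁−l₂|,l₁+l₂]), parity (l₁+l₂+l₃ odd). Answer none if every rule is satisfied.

azimuthal sum: -2 + 3 − 1 = 0  ✓
2 ≤ 1 ≤ 8 (triangle on l)  ✗
L = 3 + 5 + 1 = 9 (odd)

triangle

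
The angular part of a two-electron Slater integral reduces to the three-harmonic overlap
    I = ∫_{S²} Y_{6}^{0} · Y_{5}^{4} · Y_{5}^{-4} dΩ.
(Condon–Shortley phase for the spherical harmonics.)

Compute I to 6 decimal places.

Rules hold: Σm=0, L=16 even, 1≤5≤11.
N = 13·11·11 = 1573
Δ = 6!·6!·4!/17! = 1/28588560
Racah Σ t=1..5: t=1:−1/345600 t=2:+1/13824 t=3:−1/5184 t=4:+1/13824 t=5:−1/345600 = -7/129600
⇒ 3j(6 5 5; 0 0 0)² = 80/7293, sgn +1
Racah Σ t=5..6: t=5:−1/345600 t=6:+1/3110400 = -1/388800
⇒ 3j(6 5 5; 0 4 -4)² = 192/12155, sgn +1
4πI² = N·(3j₀)²·(3jₘ)² = 1024/3757
I = +1·√(0.272558/4π) = 0.14727345

0.147273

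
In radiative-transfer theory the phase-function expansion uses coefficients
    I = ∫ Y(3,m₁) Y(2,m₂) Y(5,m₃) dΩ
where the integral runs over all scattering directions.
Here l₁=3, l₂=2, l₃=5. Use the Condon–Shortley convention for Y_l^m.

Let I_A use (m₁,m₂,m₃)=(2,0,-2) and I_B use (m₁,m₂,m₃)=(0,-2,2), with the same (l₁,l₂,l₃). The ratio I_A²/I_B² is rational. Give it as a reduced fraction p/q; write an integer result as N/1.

l's match ⇒ only the (l;m) 3-j factors differ between A and B.
A: triangle coeff Δ(3,2,5) = 1/2310; Σ_t [0,0]: t=0:+1/480 = 1/480; (3j)²=3/110 [(3 2 5; 2 0 -2)], sign=-1
B: triangle coeff Δ(3,2,5) = 1/2310; Σ_t [0,0]: t=0:+1/864 = 1/864; (3j)²=1/66 [(3 2 5; 0 -2 2)], sign=-1
I_A²/I_B² = (3/110)/(1/66) = 9/5

9/5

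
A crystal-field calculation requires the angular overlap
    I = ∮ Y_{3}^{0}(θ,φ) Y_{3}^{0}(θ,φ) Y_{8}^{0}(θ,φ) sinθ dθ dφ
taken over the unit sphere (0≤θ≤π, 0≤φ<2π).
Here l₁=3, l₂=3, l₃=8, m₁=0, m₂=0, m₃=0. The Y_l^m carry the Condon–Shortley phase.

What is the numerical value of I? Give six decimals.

0.000000

triangle: need 0≤l₃≤6, have 8; I=0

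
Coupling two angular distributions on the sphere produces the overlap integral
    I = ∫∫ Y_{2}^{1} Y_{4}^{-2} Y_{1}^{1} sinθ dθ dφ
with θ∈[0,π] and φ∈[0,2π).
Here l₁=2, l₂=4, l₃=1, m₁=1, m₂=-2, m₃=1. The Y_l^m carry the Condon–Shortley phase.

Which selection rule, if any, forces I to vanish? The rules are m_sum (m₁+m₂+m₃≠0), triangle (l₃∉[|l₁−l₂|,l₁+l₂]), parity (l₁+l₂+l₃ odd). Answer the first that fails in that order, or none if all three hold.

m₁+m₂+m₃ = 1 − 2 + 1 = 0  ✓
triangle: |2−4|=2 ≤ l₃=1 ≤ 2+4=6  ✗
parity: l₁+l₂+l₃ = 7 is odd

triangle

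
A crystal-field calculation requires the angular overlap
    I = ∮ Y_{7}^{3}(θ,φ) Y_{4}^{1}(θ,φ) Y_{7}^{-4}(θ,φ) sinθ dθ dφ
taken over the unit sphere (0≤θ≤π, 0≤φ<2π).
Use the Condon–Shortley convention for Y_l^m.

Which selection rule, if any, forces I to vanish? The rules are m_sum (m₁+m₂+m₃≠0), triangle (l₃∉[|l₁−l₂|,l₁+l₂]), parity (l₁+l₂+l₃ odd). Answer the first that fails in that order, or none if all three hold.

none

Σmᵢ = 0  ✓
l₃∈[|l₁−l₂|,l₁+l₂]=[3,11], have l₃=7  ✓
Σlᵢ = 18 ⇒ even  ✓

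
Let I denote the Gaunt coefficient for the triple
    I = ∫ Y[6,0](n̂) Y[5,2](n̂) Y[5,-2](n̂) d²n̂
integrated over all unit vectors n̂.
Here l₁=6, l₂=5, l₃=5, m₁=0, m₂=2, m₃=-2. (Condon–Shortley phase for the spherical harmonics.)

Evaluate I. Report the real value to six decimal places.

Rules hold: Σm=0, L=16 even, 1≤5≤11.
N = 13·11·11 = 1573
Δ = 6!·6!·4!/17! = 1/28588560
Racah Σ t=1..5: t=1:−1/345600 t=2:+1/13824 t=3:−1/5184 t=4:+1/13824 t=5:−1/345600 = -7/129600
⇒ 3j(6 5 5; 0 0 0)² = 80/7293, sgn +1
Racah Σ t=3..6: t=3:−1/31104 t=4:+1/13824 t=5:−1/57600 t=6:+1/3110400 = 1/43200
⇒ 3j(6 5 5; 0 2 -2)² = 108/12155, sgn -1
4πI² = N·(3j₀)²·(3jₘ)² = 576/3757
I = -1·√(0.153314/4π) = -0.11045508

-0.110455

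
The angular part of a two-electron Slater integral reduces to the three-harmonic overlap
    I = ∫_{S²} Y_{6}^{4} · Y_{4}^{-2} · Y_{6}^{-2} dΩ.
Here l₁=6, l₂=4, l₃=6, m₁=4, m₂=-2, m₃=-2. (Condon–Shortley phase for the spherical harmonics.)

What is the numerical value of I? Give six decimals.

0.060095

Checks pass: Σm=0; 16 even; l₃=6∈[2,10].
(2·6+1)(2·4+1)(2·6+1) = 1521
Δ: 4! 8! 4! / 17! → 1/15315300
sum: t=0:+1/829440 t=1:−1/25920 t=2:+1/9216 t=3:−1/25920 t=4:+1/829440 = 7/207360
3j²(6 4 6; 0 0 0) = Δ·Π!·Σ² = 28/2431  (sign +1)
sum: t=0:+1/138240 t=1:−1/181440 t=2:+1/3870720 = 23/11612160
3j²(6 4 6; 4 -2 -2) = Δ·Π!·Σ² = 529/204204  (sign +1)
combine: 4πI² = 1521·28/2431·529/204204 = 1587/34969
take √, sign +1: I = 0.06009550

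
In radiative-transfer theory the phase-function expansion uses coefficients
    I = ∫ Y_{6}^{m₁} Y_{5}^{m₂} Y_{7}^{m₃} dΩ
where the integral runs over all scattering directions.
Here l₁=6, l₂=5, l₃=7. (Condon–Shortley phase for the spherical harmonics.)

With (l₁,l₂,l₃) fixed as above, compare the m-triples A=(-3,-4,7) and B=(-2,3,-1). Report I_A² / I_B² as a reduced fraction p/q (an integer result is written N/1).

429/14

Same 6,5,7: normalisation and zero-m 3j drop out of the ratio.
A: Δ: 4! 8! 6! / 19! → 1/174594420; sum: t=1:−1/174182400 = -1/174182400; 3j²(6 5 7; -3 -4 7) = Δ·Π!·Σ² = 21/1615  (sign -1)
B: Δ: 4! 8! 6! / 19! → 1/174594420; sum: t=2:+1/4147200 t=3:−1/518400 t=4:+1/663552 = -1/5529600; 3j²(6 5 7; -2 3 -1) = Δ·Π!·Σ² = 98/230945  (sign -1)
I_A²/I_B² = (21/1615)/(98/230945) = 429/14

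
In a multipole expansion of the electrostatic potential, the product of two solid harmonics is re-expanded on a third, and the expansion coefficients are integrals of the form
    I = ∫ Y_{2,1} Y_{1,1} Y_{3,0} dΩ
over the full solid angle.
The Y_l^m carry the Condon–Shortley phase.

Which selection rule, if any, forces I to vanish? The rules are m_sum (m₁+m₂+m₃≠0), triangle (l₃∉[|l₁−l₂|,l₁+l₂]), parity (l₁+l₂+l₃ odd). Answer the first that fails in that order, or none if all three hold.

m_sum

m₁+m₂+m₃ = 1 + 1 + 0 = 2  ✗
triangle: |2−1|=1 ≤ l₃=3 ≤ 2+1=3
parity: l₁+l₂+l₃ = 6 is even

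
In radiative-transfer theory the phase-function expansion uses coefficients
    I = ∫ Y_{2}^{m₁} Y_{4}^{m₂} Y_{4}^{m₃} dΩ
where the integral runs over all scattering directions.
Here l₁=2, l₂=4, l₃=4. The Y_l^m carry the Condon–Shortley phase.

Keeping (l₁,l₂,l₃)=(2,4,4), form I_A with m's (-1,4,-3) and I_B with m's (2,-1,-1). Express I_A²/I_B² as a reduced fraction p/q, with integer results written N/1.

Shared (l₁,l₂,l₃)=(2,4,4): N and (l;000)² cancel in I_A²/I_B².
A: Δ = 2!·2!·6!/11! = 1/13860; Racah Σ t=2..2: t=2:+1/1440 = 1/1440; ⇒ 3j(2 4 4; -1 4 -3)² = 7/165, sgn -1
B: Δ = 2!·2!·6!/11! = 1/13860; Racah Σ t=0..0: t=0:+1/144 = 1/144; ⇒ 3j(2 4 4; 2 -1 -1)² = 10/231, sgn -1
I_A²/I_B² = (7/165)/(10/231) = 49/50

49/50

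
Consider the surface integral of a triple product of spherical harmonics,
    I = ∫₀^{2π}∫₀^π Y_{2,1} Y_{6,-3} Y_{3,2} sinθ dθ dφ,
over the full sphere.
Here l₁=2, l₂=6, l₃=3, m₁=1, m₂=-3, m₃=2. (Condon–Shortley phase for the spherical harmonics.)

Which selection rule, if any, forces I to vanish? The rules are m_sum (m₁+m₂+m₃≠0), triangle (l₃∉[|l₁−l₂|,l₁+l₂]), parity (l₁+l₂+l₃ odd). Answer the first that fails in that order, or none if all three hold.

triangle

azimuthal sum: 1 − 3 + 2 = 0  ✓
4 ≤ 3 ≤ 8 (triangle on l)  ✗
L = 2 + 6 + 3 = 11 (odd)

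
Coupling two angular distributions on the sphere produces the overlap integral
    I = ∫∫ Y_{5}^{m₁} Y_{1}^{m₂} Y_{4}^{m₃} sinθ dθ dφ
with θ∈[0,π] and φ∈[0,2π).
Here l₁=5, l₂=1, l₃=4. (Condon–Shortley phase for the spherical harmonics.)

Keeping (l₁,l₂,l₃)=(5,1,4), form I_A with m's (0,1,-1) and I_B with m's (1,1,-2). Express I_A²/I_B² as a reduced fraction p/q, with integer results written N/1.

l's match ⇒ only the (l;m) 3-j factors differ between A and B.
A: triangle coeff Δ(5,1,4) = 1/495; Σ_t [2,2]: t=2:+1/1440 = 1/1440; (3j)²=2/99 [(5 1 4; 0 1 -1)], sign=-1
B: triangle coeff Δ(5,1,4) = 1/495; Σ_t [2,2]: t=2:+1/2880 = 1/2880; (3j)²=2/165 [(5 1 4; 1 1 -2)], sign=+1
I_A²/I_B² = (2/99)/(2/165) = 5/3

5/3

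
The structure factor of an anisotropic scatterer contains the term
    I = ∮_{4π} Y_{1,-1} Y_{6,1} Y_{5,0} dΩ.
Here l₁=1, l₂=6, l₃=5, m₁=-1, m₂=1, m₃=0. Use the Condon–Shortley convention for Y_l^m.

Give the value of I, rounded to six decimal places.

Checks pass: Σm=0; 12 even; l₃=5∈[5,7].
(2·1+1)(2·6+1)(2·5+1) = 429
Δ: 2! 0! 10! / 13! → 1/858
sum: t=1:−1/14400 = -1/14400
3j²(1 6 5; 0 0 0) = Δ·Π!·Σ² = 6/143  (sign +1)
sum: t=2:+1/28800 = 1/28800
3j²(1 6 5; -1 1 0) = Δ·Π!·Σ² = 7/286  (sign -1)
combine: 4πI² = 429·6/143·7/286 = 63/143
take √, sign -1: I = -0.18723944

-0.187239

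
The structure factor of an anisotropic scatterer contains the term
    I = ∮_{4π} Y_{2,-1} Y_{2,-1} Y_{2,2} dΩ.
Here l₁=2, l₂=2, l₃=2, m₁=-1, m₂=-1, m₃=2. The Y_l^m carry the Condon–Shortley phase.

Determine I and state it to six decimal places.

Rules hold: Σm=0, L=6 even, 0≤2≤4.
N = 5·5·5 = 125
Δ = 2!·2!·2!/7! = 1/630
Racah Σ t=0..2: t=0:+1/8 t=1:−1/1 t=2:+1/8 = -3/4
⇒ 3j(2 2 2; 0 0 0)² = 2/35, sgn -1
Racah Σ t=1..1: t=1:−1/4 = -1/4
⇒ 3j(2 2 2; -1 -1 2)² = 3/35, sgn -1
4πI² = N·(3j₀)²·(3jₘ)² = 30/49
I = +1·√(0.612245/4π) = 0.22072812

0.220728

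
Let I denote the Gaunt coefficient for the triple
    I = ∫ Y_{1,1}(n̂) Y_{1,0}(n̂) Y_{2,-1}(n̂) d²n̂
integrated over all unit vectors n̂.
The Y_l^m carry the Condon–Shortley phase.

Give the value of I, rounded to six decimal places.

Rules hold: Σm=0, L=4 even, 0≤2≤2.
N = 3·3·5 = 45
Δ = 0!·2!·2!/5! = 1/30
Racah Σ t=0..0: t=0:+1/1 = 1/1
⇒ 3j(1 1 2; 0 0 0)² = 2/15, sgn +1
Racah Σ t=0..0: t=0:+1/2 = 1/2
⇒ 3j(1 1 2; 1 0 -1)² = 1/10, sgn -1
4πI² = N·(3j₀)²·(3jₘ)² = 3/5
I = -1·√(0.6/4π) = -0.21850969

-0.218510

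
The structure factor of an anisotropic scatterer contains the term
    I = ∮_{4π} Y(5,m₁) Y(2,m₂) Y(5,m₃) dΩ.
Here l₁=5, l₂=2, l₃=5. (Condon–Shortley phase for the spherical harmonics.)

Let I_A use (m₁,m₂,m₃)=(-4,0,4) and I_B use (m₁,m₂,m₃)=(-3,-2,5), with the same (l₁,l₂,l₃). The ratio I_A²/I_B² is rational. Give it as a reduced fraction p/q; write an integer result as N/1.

l's match ⇒ only the (l;m) 3-j factors differ between A and B.
A: triangle coeff Δ(5,2,5) = 1/38610; Σ_t [1,2]: t=1:−1/40320 t=2:+1/20160 = 1/40320; (3j)²=6/715 [(5 2 5; -4 0 4)], sign=-1
B: triangle coeff Δ(5,2,5) = 1/38610; Σ_t [0,0]: t=0:+1/161280 = 1/161280; (3j)²=1/143 [(5 2 5; -3 -2 5)], sign=+1
I_A²/I_B² = (6/715)/(1/143) = 6/5

6/5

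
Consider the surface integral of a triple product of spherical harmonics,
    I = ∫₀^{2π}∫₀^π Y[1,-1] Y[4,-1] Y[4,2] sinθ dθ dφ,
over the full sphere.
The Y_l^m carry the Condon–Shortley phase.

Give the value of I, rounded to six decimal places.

0.000000

L=9 odd ⇒ parity kills the (l;000) factor ⇒ I = 0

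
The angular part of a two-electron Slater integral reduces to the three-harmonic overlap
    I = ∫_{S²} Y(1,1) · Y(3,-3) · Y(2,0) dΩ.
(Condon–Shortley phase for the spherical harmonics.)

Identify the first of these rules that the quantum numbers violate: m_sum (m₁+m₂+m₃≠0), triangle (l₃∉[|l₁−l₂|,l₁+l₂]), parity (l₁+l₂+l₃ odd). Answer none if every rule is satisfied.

m₁+m₂+m₃ = 1 − 3 + 0 = -2  ✗
triangle: |1−3|=2 ≤ l₃=2 ≤ 1+3=4
parity: l₁+l₂+l₃ = 6 is even

m_sum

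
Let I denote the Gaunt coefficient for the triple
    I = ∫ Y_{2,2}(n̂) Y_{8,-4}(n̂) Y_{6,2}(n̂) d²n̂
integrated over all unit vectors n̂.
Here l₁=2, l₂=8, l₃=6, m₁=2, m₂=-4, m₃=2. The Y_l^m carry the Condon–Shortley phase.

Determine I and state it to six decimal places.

Rules hold: Σm=0, L=16 even, 6≤6≤10.
N = 5·17·13 = 1105
Δ = 4!·0!·12!/17! = 1/30940
Racah Σ t=2..2: t=2:+1/2073600 = 1/2073600
⇒ 3j(2 8 6; 0 0 0)² = 28/1105, sgn +1
Racah Σ t=0..0: t=0:+1/23224320 = 1/23224320
⇒ 3j(2 8 6; 2 -4 2)² = 99/6188, sgn +1
4πI² = N·(3j₀)²·(3jₘ)² = 99/221
I = +1·√(0.447964/4π) = 0.18880632

0.188806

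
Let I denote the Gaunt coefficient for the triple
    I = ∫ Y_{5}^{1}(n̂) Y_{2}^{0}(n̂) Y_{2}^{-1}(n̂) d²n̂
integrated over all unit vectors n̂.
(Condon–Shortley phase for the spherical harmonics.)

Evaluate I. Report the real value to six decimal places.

0.000000

l₃=2 ∉ [3,7] — triangle fails ⇒ I = 0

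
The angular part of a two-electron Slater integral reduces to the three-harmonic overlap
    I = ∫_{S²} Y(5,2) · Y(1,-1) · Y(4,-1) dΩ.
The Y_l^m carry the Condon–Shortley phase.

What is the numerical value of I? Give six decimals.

0.225034

m-sum 0 ✓  L=10 even ✓  4≤4≤6 ✓
Π(2lᵢ+1) = 11×3×9 = 297
triangle coeff Δ(5,1,4) = 1/495
Σ_t [1,1]: t=1:−1/576 = -1/576
(3j)²=5/99 [(5 1 4; 0 0 0)], sign=-1
Σ_t [0,0]: t=0:+1/1440 = 1/1440
(3j)²=7/165 [(5 1 4; 2 -1 -1)], sign=-1
⇒ 4πI² = 7/11
I = (+1)√(7/11/(4π)) = 0.22503380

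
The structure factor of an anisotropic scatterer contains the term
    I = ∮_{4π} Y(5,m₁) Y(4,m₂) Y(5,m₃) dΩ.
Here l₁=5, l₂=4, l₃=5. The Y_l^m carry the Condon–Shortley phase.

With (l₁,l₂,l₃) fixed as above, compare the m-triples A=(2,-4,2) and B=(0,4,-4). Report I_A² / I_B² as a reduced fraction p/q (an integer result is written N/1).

35/18

Shared (l₁,l₂,l₃)=(5,4,5): N and (l;000)² cancel in I_A²/I_B².
A: Δ = 4!·6!·4!/15! = 1/3153150; Racah Σ t=0..0: t=0:+1/20736 = 1/20736; ⇒ 3j(5 4 5; 2 -4 2)² = 35/1287, sgn -1
B: Δ = 4!·6!·4!/15! = 1/3153150; Racah Σ t=4..4: t=4:+1/69120 = 1/69120; ⇒ 3j(5 4 5; 0 4 -4)² = 2/143, sgn -1
I_A²/I_B² = (35/1287)/(2/143) = 35/18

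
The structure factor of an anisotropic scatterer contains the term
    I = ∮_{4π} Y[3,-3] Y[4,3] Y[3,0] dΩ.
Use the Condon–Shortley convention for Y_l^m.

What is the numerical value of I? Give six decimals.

m-sum 0 ✓  L=10 even ✓  1≤3≤7 ✓
Π(2lᵢ+1) = 7×9×7 = 441
triangle coeff Δ(3,4,3) = 1/34650
Σ_t [1,3]: t=1:−1/72 t=2:+1/16 t=3:−1/72 = 5/144
(3j)²=2/77 [(3 4 3; 0 0 0)], sign=-1
Σ_t [4,4]: t=4:+1/288 = 1/288
(3j)²=1/22 [(3 4 3; -3 3 0)], sign=-1
⇒ 4πI² = 63/121
I = (+1)√(63/121/(4π)) = 0.20355073

0.203551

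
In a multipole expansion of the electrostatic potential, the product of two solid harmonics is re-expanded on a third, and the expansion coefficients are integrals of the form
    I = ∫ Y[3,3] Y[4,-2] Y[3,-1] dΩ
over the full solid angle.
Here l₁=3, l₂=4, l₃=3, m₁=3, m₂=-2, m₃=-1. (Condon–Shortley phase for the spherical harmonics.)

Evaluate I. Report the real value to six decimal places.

-0.188451

m-sum 0 ✓  L=10 even ✓  1≤3≤7 ✓
Π(2lᵢ+1) = 7×9×7 = 441
triangle coeff Δ(3,4,3) = 1/34650
Σ_t [1,3]: t=1:−1/72 t=2:+1/16 t=3:−1/72 = 5/144
(3j)²=2/77 [(3 4 3; 0 0 0)], sign=-1
Σ_t [0,0]: t=0:+1/192 = 1/192
(3j)²=3/77 [(3 4 3; 3 -2 -1)], sign=+1
⇒ 4πI² = 54/121
I = (-1)√(54/121/(4π)) = -0.18845135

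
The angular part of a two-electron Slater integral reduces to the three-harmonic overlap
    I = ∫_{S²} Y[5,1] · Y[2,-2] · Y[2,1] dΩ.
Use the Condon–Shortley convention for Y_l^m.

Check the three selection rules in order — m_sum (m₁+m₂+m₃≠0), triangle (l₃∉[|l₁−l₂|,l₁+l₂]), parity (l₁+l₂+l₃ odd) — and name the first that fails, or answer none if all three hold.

m₁+m₂+m₃ = 1 − 2 + 1 = 0  ✓
triangle: |5−2|=3 ≤ l₃=2 ≤ 5+2=7  ✗
parity: l₁+l₂+l₃ = 9 is odd

triangle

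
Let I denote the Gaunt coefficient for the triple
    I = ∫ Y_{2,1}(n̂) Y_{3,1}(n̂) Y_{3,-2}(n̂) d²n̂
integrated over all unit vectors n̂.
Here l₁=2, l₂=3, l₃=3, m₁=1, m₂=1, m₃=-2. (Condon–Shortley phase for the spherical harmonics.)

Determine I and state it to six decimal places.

m-sum 0 ✓  L=8 even ✓  1≤3≤5 ✓
Π(2lᵢ+1) = 5×7×7 = 245
triangle coeff Δ(2,3,3) = 1/3780
Σ_t [0,2]: t=0:+1/24 t=1:−1/4 t=2:+1/24 = -1/6
(3j)²=4/105 [(2 3 3; 0 0 0)], sign=+1
Σ_t [0,1]: t=0:+1/48 t=1:−1/12 = -1/16
(3j)²=1/28 [(2 3 3; 1 1 -2)], sign=+1
⇒ 4πI² = 1/3
I = (+1)√(1/3/(4π)) = 0.16286750

0.162868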